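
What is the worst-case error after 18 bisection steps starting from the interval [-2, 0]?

Bisection error bound: |error| ≤ (b-a)/2^n
|error| ≤ (0 - (-2))/2^18 = 2/2^18
|error| ≤ 0.0000076294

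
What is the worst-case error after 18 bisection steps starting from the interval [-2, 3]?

Bisection error bound: |error| ≤ (b-a)/2^n
|error| ≤ (3 - (-2))/2^18 = 5/2^18
|error| ≤ 0.0000190735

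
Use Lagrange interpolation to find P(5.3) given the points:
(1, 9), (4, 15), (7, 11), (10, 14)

Lagrange interpolation formula:
P(x) = Σ yᵢ × Lᵢ(x)
where Lᵢ(x) = Π_{j≠i} (x - xⱼ)/(xᵢ - xⱼ)

L_0(5.3) = (5.3 - 4)/(1 - 4) × (5.3 - 7)/(1 - 7) × (5.3 - 10)/(1 - 10) = -0.064117
L_1(5.3) = (5.3 - 1)/(4 - 1) × (5.3 - 7)/(4 - 7) × (5.3 - 10)/(4 - 10) = 0.636241
L_2(5.3) = (5.3 - 1)/(7 - 1) × (5.3 - 4)/(7 - 4) × (5.3 - 10)/(7 - 10) = 0.486537
L_3(5.3) = (5.3 - 1)/(10 - 1) × (5.3 - 4)/(10 - 4) × (5.3 - 7)/(10 - 7) = -0.058660

P(5.3) = 9×L_0(5.3) + 15×L_1(5.3) + 11×L_2(5.3) + 14×L_3(5.3)
P(5.3) = 13.497216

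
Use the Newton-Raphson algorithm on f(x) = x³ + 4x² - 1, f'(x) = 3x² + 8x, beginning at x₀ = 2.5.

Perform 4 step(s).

f(x) = x³ + 4x² - 1
f'(x) = 3x² + 8x
x₀ = 2.5

Newton-Raphson formula: x_{n+1} = x_n - f(x_n)/f'(x_n)

Iteration 1:
  f(2.500000) = 39.625000
  f'(2.500000) = 38.750000
  x_1 = 2.500000 - 39.625000/38.750000 = 1.477419
Iteration 2:
  f(1.477419) = 10.955935
  f'(1.477419) = 18.367659
  x_2 = 1.477419 - 10.955935/18.367659 = 0.880940
Iteration 3:
  f(0.880940) = 2.787876
  f'(0.880940) = 9.375681
  x_3 = 0.880940 - 2.787876/9.375681 = 0.583588
Iteration 4:
  f(0.583588) = 0.561054
  f'(0.583588) = 5.690427
  x_4 = 0.583588 - 0.561054/5.690427 = 0.484992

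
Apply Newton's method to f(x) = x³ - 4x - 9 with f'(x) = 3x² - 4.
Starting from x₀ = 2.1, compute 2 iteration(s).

f(x) = x³ - 4x - 9
f'(x) = 3x² - 4
x₀ = 2.1

Newton-Raphson formula: x_{n+1} = x_n - f(x_n)/f'(x_n)

Iteration 1:
  f(2.100000) = -8.139000
  f'(2.100000) = 9.230000
  x_1 = 2.100000 - (-8.139000)/9.230000 = 2.981798
Iteration 2:
  f(2.981798) = 5.584341
  f'(2.981798) = 22.673367
  x_2 = 2.981798 - 5.584341/22.673367 = 2.735503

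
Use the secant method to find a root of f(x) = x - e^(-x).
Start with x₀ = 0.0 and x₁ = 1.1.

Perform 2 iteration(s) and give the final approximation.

f(x) = x - e^(-x)
x₀ = 0.0, x₁ = 1.1

Secant formula: x_{n+1} = x_n - f(x_n)(x_n - x_{n-1})/(f(x_n) - f(x_{n-1}))

Iteration 1:
  f(0.000000) = -1.000000
  f(1.100000) = 0.767129
  x_2 = 1.100000 - 0.767129×(1.100000 - 0.000000)/(0.767129 - (-1.000000))
       = 0.622479
Iteration 2:
  f(1.100000) = 0.767129
  f(0.622479) = 0.085866
  x_3 = 0.622479 - 0.085866×(0.622479 - 1.100000)/(0.085866 - 0.767129)
       = 0.562292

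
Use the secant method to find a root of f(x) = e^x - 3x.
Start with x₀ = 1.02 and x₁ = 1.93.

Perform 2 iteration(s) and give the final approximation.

f(x) = e^x - 3x
x₀ = 1.02, x₁ = 1.93

Secant formula: x_{n+1} = x_n - f(x_n)(x_n - x_{n-1})/(f(x_n) - f(x_{n-1}))

Iteration 1:
  f(1.020000) = -0.286805
  f(1.930000) = 1.099510
  x_2 = 1.930000 - 1.099510×(1.930000 - 1.020000)/(1.099510 - (-0.286805))
       = 1.208264
Iteration 2:
  f(1.930000) = 1.099510
  f(1.208264) = -0.277124
  x_3 = 1.208264 - (-0.277124)×(1.208264 - 1.930000)/(-0.277124 - 1.099510)
       = 1.353553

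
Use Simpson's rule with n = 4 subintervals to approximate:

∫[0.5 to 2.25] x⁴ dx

f(x) = x⁴
a = 0.5, b = 2.25, n = 4
h = (b - a)/n = 0.437500

Simpson's rule: (h/3)[f(x₀) + 4f(x₁) + 2f(x₂) + ... + f(xₙ)]

x_0 = 0.5000, f(x_0) = 0.062500, coefficient = 1
x_1 = 0.9375, f(x_1) = 0.772476, coefficient = 4
x_2 = 1.3750, f(x_2) = 3.574463, coefficient = 2
x_3 = 1.8125, f(x_3) = 10.792252, coefficient = 4
x_4 = 2.2500, f(x_4) = 25.628906, coefficient = 1

I ≈ (0.437500/3) × 79.099243 = 11.535306
Exact value: 11.526758
Error: 0.008548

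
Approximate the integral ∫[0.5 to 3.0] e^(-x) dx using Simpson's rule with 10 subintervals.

f(x) = e^(-x)
a = 0.5, b = 3.0, n = 10
h = (b - a)/n = 0.250000

Simpson's rule: (h/3)[f(x₀) + 4f(x₁) + 2f(x₂) + ... + f(xₙ)]

x_0 = 0.5000, f(x_0) = 0.606531, coefficient = 1
x_1 = 0.7500, f(x_1) = 0.472367, coefficient = 4
x_2 = 1.0000, f(x_2) = 0.367879, coefficient = 2
x_3 = 1.2500, f(x_3) = 0.286505, coefficient = 4
x_4 = 1.5000, f(x_4) = 0.223130, coefficient = 2
x_5 = 1.7500, f(x_5) = 0.173774, coefficient = 4
x_6 = 2.0000, f(x_6) = 0.135335, coefficient = 2
x_7 = 2.2500, f(x_7) = 0.105399, coefficient = 4
x_8 = 2.5000, f(x_8) = 0.082085, coefficient = 2
x_9 = 2.7500, f(x_9) = 0.063928, coefficient = 4
x_10 = 3.0000, f(x_10) = 0.049787, coefficient = 1

I ≈ (0.250000/3) × 6.681067 = 0.556756
Exact value: 0.556744
Error: 0.000012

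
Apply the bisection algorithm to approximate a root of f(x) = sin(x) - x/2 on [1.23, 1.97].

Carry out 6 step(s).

f(x) = sin(x) - x/2
Initial interval: [1.23, 1.97]

Iteration 1:
  c_1 = (1.230000 + 1.970000)/2 = 1.600000
  f(c_1) = f(1.600000) = 0.199574
  f(a) × f(c) ≥ 0, new interval: [1.600000, 1.970000]
Iteration 2:
  c_2 = (1.600000 + 1.970000)/2 = 1.785000
  f(c_2) = f(1.785000) = 0.084646
  f(a) × f(c) ≥ 0, new interval: [1.785000, 1.970000]
Iteration 3:
  c_3 = (1.785000 + 1.970000)/2 = 1.877500
  f(c_3) = f(1.877500) = 0.014584
  f(a) × f(c) ≥ 0, new interval: [1.877500, 1.970000]
Iteration 4:
  c_4 = (1.877500 + 1.970000)/2 = 1.923750
  f(c_4) = f(1.923750) = -0.023519
  f(a) × f(c) < 0, new interval: [1.877500, 1.923750]
Iteration 5:
  c_5 = (1.877500 + 1.923750)/2 = 1.900625
  f(c_5) = f(1.900625) = -0.004215
  f(a) × f(c) < 0, new interval: [1.877500, 1.900625]
Iteration 6:
  c_6 = (1.877500 + 1.900625)/2 = 1.889063
  f(c_6) = f(1.889063) = 0.005248
  f(a) × f(c) ≥ 0, new interval: [1.889063, 1.900625]

After 6 iteration(s), the approximation is c_6 = 1.889063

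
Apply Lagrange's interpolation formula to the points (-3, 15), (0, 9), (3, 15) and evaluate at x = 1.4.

Lagrange interpolation formula:
P(x) = Σ yᵢ × Lᵢ(x)
where Lᵢ(x) = Π_{j≠i} (x - xⱼ)/(xᵢ - xⱼ)

L_0(1.4) = (1.4 - 0)/(-3 - 0) × (1.4 - 3)/(-3 - 3) = -0.124444
L_1(1.4) = (1.4 - (-3))/(0 - (-3)) × (1.4 - 3)/(0 - 3) = 0.782222
L_2(1.4) = (1.4 - (-3))/(3 - (-3)) × (1.4 - 0)/(3 - 0) = 0.342222

P(1.4) = 15×L_0(1.4) + 9×L_1(1.4) + 15×L_2(1.4)
P(1.4) = 10.306667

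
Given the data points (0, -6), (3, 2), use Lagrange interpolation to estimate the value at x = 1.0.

Lagrange interpolation formula:
P(x) = Σ yᵢ × Lᵢ(x)
where Lᵢ(x) = Π_{j≠i} (x - xⱼ)/(xᵢ - xⱼ)

L_0(1.0) = (1.0 - 3)/(0 - 3) = 0.666667
L_1(1.0) = (1.0 - 0)/(3 - 0) = 0.333333

P(1.0) = (-6)×L_0(1.0) + 2×L_1(1.0)
P(1.0) = -3.333333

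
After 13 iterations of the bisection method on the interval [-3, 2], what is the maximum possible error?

Bisection error bound: |error| ≤ (b-a)/2^n
|error| ≤ (2 - (-3))/2^13 = 5/2^13
|error| ≤ 0.0006103516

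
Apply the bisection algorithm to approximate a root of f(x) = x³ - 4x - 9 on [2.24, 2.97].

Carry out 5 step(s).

f(x) = x³ - 4x - 9
Initial interval: [2.24, 2.97]

Iteration 1:
  c_1 = (2.240000 + 2.970000)/2 = 2.605000
  f(c_1) = f(2.605000) = -1.742405
  f(a) × f(c) ≥ 0, new interval: [2.605000, 2.970000]
Iteration 2:
  c_2 = (2.605000 + 2.970000)/2 = 2.787500
  f(c_2) = f(2.787500) = 1.509311
  f(a) × f(c) < 0, new interval: [2.605000, 2.787500]
Iteration 3:
  c_3 = (2.605000 + 2.787500)/2 = 2.696250
  f(c_3) = f(2.696250) = -0.183899
  f(a) × f(c) ≥ 0, new interval: [2.696250, 2.787500]
Iteration 4:
  c_4 = (2.696250 + 2.787500)/2 = 2.741875
  f(c_4) = f(2.741875) = 0.645583
  f(a) × f(c) < 0, new interval: [2.696250, 2.741875]
Iteration 5:
  c_5 = (2.696250 + 2.741875)/2 = 2.719063
  f(c_5) = f(2.719063) = 0.226597
  f(a) × f(c) < 0, new interval: [2.696250, 2.719063]

After 5 iteration(s), the approximation is c_5 = 2.719063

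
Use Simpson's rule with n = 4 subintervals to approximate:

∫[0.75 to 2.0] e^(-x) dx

f(x) = e^(-x)
a = 0.75, b = 2.0, n = 4
h = (b - a)/n = 0.312500

Simpson's rule: (h/3)[f(x₀) + 4f(x₁) + 2f(x₂) + ... + f(xₙ)]

x_0 = 0.7500, f(x_0) = 0.472367, coefficient = 1
x_1 = 1.0625, f(x_1) = 0.345591, coefficient = 4
x_2 = 1.3750, f(x_2) = 0.252840, coefficient = 2
x_3 = 1.6875, f(x_3) = 0.184981, coefficient = 4
x_4 = 2.0000, f(x_4) = 0.135335, coefficient = 1

I ≈ (0.312500/3) × 3.235670 = 0.337049
Exact value: 0.337031
Error: 0.000018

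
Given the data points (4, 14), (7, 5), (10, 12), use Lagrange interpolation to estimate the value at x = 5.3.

Lagrange interpolation formula:
P(x) = Σ yᵢ × Lᵢ(x)
where Lᵢ(x) = Π_{j≠i} (x - xⱼ)/(xᵢ - xⱼ)

L_0(5.3) = (5.3 - 7)/(4 - 7) × (5.3 - 10)/(4 - 10) = 0.443889
L_1(5.3) = (5.3 - 4)/(7 - 4) × (5.3 - 10)/(7 - 10) = 0.678889
L_2(5.3) = (5.3 - 4)/(10 - 4) × (5.3 - 7)/(10 - 7) = -0.122778

P(5.3) = 14×L_0(5.3) + 5×L_1(5.3) + 12×L_2(5.3)
P(5.3) = 8.135556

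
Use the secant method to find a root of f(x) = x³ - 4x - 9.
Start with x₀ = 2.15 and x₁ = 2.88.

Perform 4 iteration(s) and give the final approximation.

f(x) = x³ - 4x - 9
x₀ = 2.15, x₁ = 2.88

Secant formula: x_{n+1} = x_n - f(x_n)(x_n - x_{n-1})/(f(x_n) - f(x_{n-1}))

Iteration 1:
  f(2.150000) = -7.661625
  f(2.880000) = 3.367872
  x_2 = 2.880000 - 3.367872×(2.880000 - 2.150000)/(3.367872 - (-7.661625))
       = 2.657094
Iteration 2:
  f(2.880000) = 3.367872
  f(2.657094) = -0.868906
  x_3 = 2.657094 - (-0.868906)×(2.657094 - 2.880000)/(-0.868906 - 3.367872)
       = 2.702809
Iteration 3:
  f(2.657094) = -0.868906
  f(2.702809) = -0.066746
  x_4 = 2.702809 - (-0.066746)×(2.702809 - 2.657094)/(-0.066746 - (-0.868906))
       = 2.706612
Iteration 4:
  f(2.702809) = -0.066746
  f(2.706612) = 0.001519
  x_5 = 2.706612 - 0.001519×(2.706612 - 2.702809)/(0.001519 - (-0.066746))
       = 2.706528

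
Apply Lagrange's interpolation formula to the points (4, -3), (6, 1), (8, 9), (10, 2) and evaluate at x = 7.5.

Lagrange interpolation formula:
P(x) = Σ yᵢ × Lᵢ(x)
where Lᵢ(x) = Π_{j≠i} (x - xⱼ)/(xᵢ - xⱼ)

L_0(7.5) = (7.5 - 6)/(4 - 6) × (7.5 - 8)/(4 - 8) × (7.5 - 10)/(4 - 10) = -0.039062
L_1(7.5) = (7.5 - 4)/(6 - 4) × (7.5 - 8)/(6 - 8) × (7.5 - 10)/(6 - 10) = 0.273438
L_2(7.5) = (7.5 - 4)/(8 - 4) × (7.5 - 6)/(8 - 6) × (7.5 - 10)/(8 - 10) = 0.820312
L_3(7.5) = (7.5 - 4)/(10 - 4) × (7.5 - 6)/(10 - 6) × (7.5 - 8)/(10 - 8) = -0.054688

P(7.5) = (-3)×L_0(7.5) + 1×L_1(7.5) + 9×L_2(7.5) + 2×L_3(7.5)
P(7.5) = 7.664062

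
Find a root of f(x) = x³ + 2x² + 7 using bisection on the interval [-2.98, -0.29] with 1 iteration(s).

f(x) = x³ + 2x² + 7
Initial interval: [-2.98, -0.29]

Iteration 1:
  c_1 = (-2.980000 + (-0.290000))/2 = -1.635000
  f(c_1) = f(-1.635000) = 7.975727
  f(a) × f(c) < 0, new interval: [-2.980000, -1.635000]

After 1 iteration(s), the approximation is c_1 = -1.635000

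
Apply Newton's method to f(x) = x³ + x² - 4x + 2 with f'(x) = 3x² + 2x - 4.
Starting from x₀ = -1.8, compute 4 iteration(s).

f(x) = x³ + x² - 4x + 2
f'(x) = 3x² + 2x - 4
x₀ = -1.8

Newton-Raphson formula: x_{n+1} = x_n - f(x_n)/f'(x_n)

Iteration 1:
  f(-1.800000) = 6.608000
  f'(-1.800000) = 2.120000
  x_1 = -1.800000 - 6.608000/2.120000 = -4.916981
Iteration 2:
  f(-4.916981) = -73.031767
  f'(-4.916981) = 58.696148
  x_2 = -4.916981 - (-73.031767)/58.696148 = -3.672747
Iteration 3:
  f(-3.672747) = -19.361877
  f'(-3.672747) = 29.121712
  x_3 = -3.672747 - (-19.361877)/29.121712 = -3.007886
Iteration 4:
  f(-3.007886) = -4.134563
  f'(-3.007886) = 17.126366
  x_4 = -3.007886 - (-4.134563)/17.126366 = -2.766471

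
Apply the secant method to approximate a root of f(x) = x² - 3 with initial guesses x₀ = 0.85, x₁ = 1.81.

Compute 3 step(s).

f(x) = x² - 3
x₀ = 0.85, x₁ = 1.81

Secant formula: x_{n+1} = x_n - f(x_n)(x_n - x_{n-1})/(f(x_n) - f(x_{n-1}))

Iteration 1:
  f(0.850000) = -2.277500
  f(1.810000) = 0.276100
  x_2 = 1.810000 - 0.276100×(1.810000 - 0.850000)/(0.276100 - (-2.277500))
       = 1.706203
Iteration 2:
  f(1.810000) = 0.276100
  f(1.706203) = -0.088871
  x_3 = 1.706203 - (-0.088871)×(1.706203 - 1.810000)/(-0.088871 - 0.276100)
       = 1.731478
Iteration 3:
  f(1.706203) = -0.088871
  f(1.731478) = -0.001985
  x_4 = 1.731478 - (-0.001985)×(1.731478 - 1.706203)/(-0.001985 - (-0.088871))
       = 1.732055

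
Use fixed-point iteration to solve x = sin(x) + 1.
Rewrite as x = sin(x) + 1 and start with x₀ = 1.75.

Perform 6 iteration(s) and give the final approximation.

Equation: x = sin(x) + 1
Fixed-point form: x = sin(x) + 1
x₀ = 1.75

x_1 = g(1.750000) = 1.983986
x_2 = g(1.983986) = 1.915845
x_3 = g(1.915845) = 1.941059
x_4 = g(1.941059) = 1.932232
x_5 = g(1.932232) = 1.935390
x_6 = g(1.935390) = 1.934269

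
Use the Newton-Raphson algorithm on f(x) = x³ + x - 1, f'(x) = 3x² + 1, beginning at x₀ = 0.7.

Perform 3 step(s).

f(x) = x³ + x - 1
f'(x) = 3x² + 1
x₀ = 0.7

Newton-Raphson formula: x_{n+1} = x_n - f(x_n)/f'(x_n)

Iteration 1:
  f(0.700000) = 0.043000
  f'(0.700000) = 2.470000
  x_1 = 0.700000 - 0.043000/2.470000 = 0.682591
Iteration 2:
  f(0.682591) = 0.000631
  f'(0.682591) = 2.397792
  x_2 = 0.682591 - 0.000631/2.397792 = 0.682328
Iteration 3:
  f(0.682328) = 0.000000
  f'(0.682328) = 2.396714
  x_3 = 0.682328 - 0.000000/2.396714 = 0.682328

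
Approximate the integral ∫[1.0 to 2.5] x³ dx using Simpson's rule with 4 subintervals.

f(x) = x³
a = 1.0, b = 2.5, n = 4
h = (b - a)/n = 0.375000

Simpson's rule: (h/3)[f(x₀) + 4f(x₁) + 2f(x₂) + ... + f(xₙ)]

x_0 = 1.0000, f(x_0) = 1.000000, coefficient = 1
x_1 = 1.3750, f(x_1) = 2.599609, coefficient = 4
x_2 = 1.7500, f(x_2) = 5.359375, coefficient = 2
x_3 = 2.1250, f(x_3) = 9.595703, coefficient = 4
x_4 = 2.5000, f(x_4) = 15.625000, coefficient = 1

I ≈ (0.375000/3) × 76.125000 = 9.515625
Exact value: 9.515625
Error: 0.000000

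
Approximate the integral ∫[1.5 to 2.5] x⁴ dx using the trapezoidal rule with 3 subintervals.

f(x) = x⁴
a = 1.5, b = 2.5, n = 3
h = (b - a)/n = 0.333333

Trapezoidal rule: (h/2)[f(x₀) + 2f(x₁) + 2f(x₂) + ... + f(xₙ)]

x_0 = 1.5000, f(x_0) = 5.062500, coefficient = 1
x_1 = 1.8333, f(x_1) = 11.297068, coefficient = 2
x_2 = 2.1667, f(x_2) = 22.037809, coefficient = 2
x_3 = 2.5000, f(x_3) = 39.062500, coefficient = 1

I ≈ (0.333333/2) × 110.794753 = 18.465792
Exact value: 18.012500
Error: 0.453292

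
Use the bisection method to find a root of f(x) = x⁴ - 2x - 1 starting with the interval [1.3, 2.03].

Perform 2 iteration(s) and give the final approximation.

f(x) = x⁴ - 2x - 1
Initial interval: [1.3, 2.03]

Iteration 1:
  c_1 = (1.300000 + 2.030000)/2 = 1.665000
  f(c_1) = f(1.665000) = 3.355231
  f(a) × f(c) < 0, new interval: [1.300000, 1.665000]
Iteration 2:
  c_2 = (1.300000 + 1.665000)/2 = 1.482500
  f(c_2) = f(1.482500) = 0.865352
  f(a) × f(c) < 0, new interval: [1.300000, 1.482500]

After 2 iteration(s), the approximation is c_2 = 1.482500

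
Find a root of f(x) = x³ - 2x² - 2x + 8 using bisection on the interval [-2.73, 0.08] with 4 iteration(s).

f(x) = x³ - 2x² - 2x + 8
Initial interval: [-2.73, 0.08]

Iteration 1:
  c_1 = (-2.730000 + 0.080000)/2 = -1.325000
  f(c_1) = f(-1.325000) = 4.812547
  f(a) × f(c) < 0, new interval: [-2.730000, -1.325000]
Iteration 2:
  c_2 = (-2.730000 + (-1.325000))/2 = -2.027500
  f(c_2) = f(-2.027500) = -4.501071
  f(a) × f(c) ≥ 0, new interval: [-2.027500, -1.325000]
Iteration 3:
  c_3 = (-2.027500 + (-1.325000))/2 = -1.676250
  f(c_3) = f(-1.676250) = 1.022921
  f(a) × f(c) < 0, new interval: [-2.027500, -1.676250]
Iteration 4:
  c_4 = (-2.027500 + (-1.676250))/2 = -1.851875
  f(c_4) = f(-1.851875) = -1.506028
  f(a) × f(c) ≥ 0, new interval: [-1.851875, -1.676250]

After 4 iteration(s), the approximation is c_4 = -1.851875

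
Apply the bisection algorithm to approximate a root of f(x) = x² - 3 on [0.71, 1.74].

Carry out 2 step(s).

f(x) = x² - 3
Initial interval: [0.71, 1.74]

Iteration 1:
  c_1 = (0.710000 + 1.740000)/2 = 1.225000
  f(c_1) = f(1.225000) = -1.499375
  f(a) × f(c) ≥ 0, new interval: [1.225000, 1.740000]
Iteration 2:
  c_2 = (1.225000 + 1.740000)/2 = 1.482500
  f(c_2) = f(1.482500) = -0.802194
  f(a) × f(c) ≥ 0, new interval: [1.482500, 1.740000]

After 2 iteration(s), the approximation is c_2 = 1.482500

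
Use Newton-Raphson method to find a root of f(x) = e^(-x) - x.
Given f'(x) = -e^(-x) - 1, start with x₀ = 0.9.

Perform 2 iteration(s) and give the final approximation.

f(x) = e^(-x) - x
f'(x) = -e^(-x) - 1
x₀ = 0.9

Newton-Raphson formula: x_{n+1} = x_n - f(x_n)/f'(x_n)

Iteration 1:
  f(0.900000) = -0.493430
  f'(0.900000) = -1.406570
  x_1 = 0.900000 - (-0.493430)/(-1.406570) = 0.549196
Iteration 2:
  f(0.549196) = 0.028218
  f'(0.549196) = -1.577414
  x_2 = 0.549196 - 0.028218/(-1.577414) = 0.567085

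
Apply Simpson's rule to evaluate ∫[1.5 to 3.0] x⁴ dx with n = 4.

f(x) = x⁴
a = 1.5, b = 3.0, n = 4
h = (b - a)/n = 0.375000

Simpson's rule: (h/3)[f(x₀) + 4f(x₁) + 2f(x₂) + ... + f(xₙ)]

x_0 = 1.5000, f(x_0) = 5.062500, coefficient = 1
x_1 = 1.8750, f(x_1) = 12.359619, coefficient = 4
x_2 = 2.2500, f(x_2) = 25.628906, coefficient = 2
x_3 = 2.6250, f(x_3) = 47.480713, coefficient = 4
x_4 = 3.0000, f(x_4) = 81.000000, coefficient = 1

I ≈ (0.375000/3) × 376.681641 = 47.085205
Exact value: 47.081250
Error: 0.003955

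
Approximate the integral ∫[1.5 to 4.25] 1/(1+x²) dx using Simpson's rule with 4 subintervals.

f(x) = 1/(1+x²)
a = 1.5, b = 4.25, n = 4
h = (b - a)/n = 0.687500

Simpson's rule: (h/3)[f(x₀) + 4f(x₁) + 2f(x₂) + ... + f(xₙ)]

x_0 = 1.5000, f(x_0) = 0.307692, coefficient = 1
x_1 = 2.1875, f(x_1) = 0.172856, coefficient = 4
x_2 = 2.8750, f(x_2) = 0.107926, coefficient = 2
x_3 = 3.5625, f(x_3) = 0.073039, coefficient = 4
x_4 = 4.2500, f(x_4) = 0.052459, coefficient = 1

I ≈ (0.687500/3) × 1.559582 = 0.357404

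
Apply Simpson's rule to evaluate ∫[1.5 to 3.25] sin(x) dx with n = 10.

f(x) = sin(x)
a = 1.5, b = 3.25, n = 10
h = (b - a)/n = 0.175000

Simpson's rule: (h/3)[f(x₀) + 4f(x₁) + 2f(x₂) + ... + f(xₙ)]

x_0 = 1.5000, f(x_0) = 0.997495, coefficient = 1
x_1 = 1.6750, f(x_1) = 0.994576, coefficient = 4
x_2 = 1.8500, f(x_2) = 0.961275, coefficient = 2
x_3 = 2.0250, f(x_3) = 0.898611, coefficient = 4
x_4 = 2.2000, f(x_4) = 0.808496, coefficient = 2
x_5 = 2.3750, f(x_5) = 0.693685, coefficient = 4
x_6 = 2.5500, f(x_6) = 0.557684, coefficient = 2
x_7 = 2.7250, f(x_7) = 0.404647, coefficient = 4
x_8 = 2.9000, f(x_8) = 0.239249, coefficient = 2
x_9 = 3.0750, f(x_9) = 0.066543, coefficient = 4
x_10 = 3.2500, f(x_10) = -0.108195, coefficient = 1

I ≈ (0.175000/3) × 18.254956 = 1.064872
Exact value: 1.064867
Error: 0.000006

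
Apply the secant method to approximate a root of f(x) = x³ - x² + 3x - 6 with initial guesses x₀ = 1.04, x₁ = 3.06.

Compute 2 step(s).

f(x) = x³ - x² + 3x - 6
x₀ = 1.04, x₁ = 3.06

Secant formula: x_{n+1} = x_n - f(x_n)(x_n - x_{n-1})/(f(x_n) - f(x_{n-1}))

Iteration 1:
  f(1.040000) = -2.836736
  f(3.060000) = 22.469016
  x_2 = 3.060000 - 22.469016×(3.060000 - 1.040000)/(22.469016 - (-2.836736))
       = 1.266439
Iteration 2:
  f(3.060000) = 22.469016
  f(1.266439) = -1.773351
  x_3 = 1.266439 - (-1.773351)×(1.266439 - 3.060000)/(-1.773351 - 22.469016)
       = 1.397639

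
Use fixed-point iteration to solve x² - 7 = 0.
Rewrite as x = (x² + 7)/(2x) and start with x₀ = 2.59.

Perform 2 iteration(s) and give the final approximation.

Equation: x² - 7 = 0
Fixed-point form: x = (x² + 7)/(2x)
x₀ = 2.59

x_1 = g(2.590000) = 2.646351
x_2 = g(2.646351) = 2.645751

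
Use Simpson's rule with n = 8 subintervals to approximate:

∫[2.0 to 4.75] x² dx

f(x) = x²
a = 2.0, b = 4.75, n = 8
h = (b - a)/n = 0.343750

Simpson's rule: (h/3)[f(x₀) + 4f(x₁) + 2f(x₂) + ... + f(xₙ)]

x_0 = 2.0000, f(x_0) = 4.000000, coefficient = 1
x_1 = 2.3438, f(x_1) = 5.493164, coefficient = 4
x_2 = 2.6875, f(x_2) = 7.222656, coefficient = 2
x_3 = 3.0312, f(x_3) = 9.188477, coefficient = 4
x_4 = 3.3750, f(x_4) = 11.390625, coefficient = 2
x_5 = 3.7188, f(x_5) = 13.829102, coefficient = 4
x_6 = 4.0625, f(x_6) = 16.503906, coefficient = 2
x_7 = 4.4062, f(x_7) = 19.415039, coefficient = 4
x_8 = 4.7500, f(x_8) = 22.562500, coefficient = 1

I ≈ (0.343750/3) × 288.500000 = 33.057292
Exact value: 33.057292
Error: 0.000000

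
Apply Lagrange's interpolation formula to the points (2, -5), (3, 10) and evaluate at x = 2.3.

Lagrange interpolation formula:
P(x) = Σ yᵢ × Lᵢ(x)
where Lᵢ(x) = Π_{j≠i} (x - xⱼ)/(xᵢ - xⱼ)

L_0(2.3) = (2.3 - 3)/(2 - 3) = 0.700000
L_1(2.3) = (2.3 - 2)/(3 - 2) = 0.300000

P(2.3) = (-5)×L_0(2.3) + 10×L_1(2.3)
P(2.3) = -0.500000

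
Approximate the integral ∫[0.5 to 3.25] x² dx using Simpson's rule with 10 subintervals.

f(x) = x²
a = 0.5, b = 3.25, n = 10
h = (b - a)/n = 0.275000

Simpson's rule: (h/3)[f(x₀) + 4f(x₁) + 2f(x₂) + ... + f(xₙ)]

x_0 = 0.5000, f(x_0) = 0.250000, coefficient = 1
x_1 = 0.7750, f(x_1) = 0.600625, coefficient = 4
x_2 = 1.0500, f(x_2) = 1.102500, coefficient = 2
x_3 = 1.3250, f(x_3) = 1.755625, coefficient = 4
x_4 = 1.6000, f(x_4) = 2.560000, coefficient = 2
x_5 = 1.8750, f(x_5) = 3.515625, coefficient = 4
x_6 = 2.1500, f(x_6) = 4.622500, coefficient = 2
x_7 = 2.4250, f(x_7) = 5.880625, coefficient = 4
x_8 = 2.7000, f(x_8) = 7.290000, coefficient = 2
x_9 = 2.9750, f(x_9) = 8.850625, coefficient = 4
x_10 = 3.2500, f(x_10) = 10.562500, coefficient = 1

I ≈ (0.275000/3) × 124.375000 = 11.401042
Exact value: 11.401042
Error: 0.000000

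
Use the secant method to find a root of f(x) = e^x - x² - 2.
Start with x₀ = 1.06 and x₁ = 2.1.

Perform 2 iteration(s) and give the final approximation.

f(x) = e^x - x² - 2
x₀ = 1.06, x₁ = 2.1

Secant formula: x_{n+1} = x_n - f(x_n)(x_n - x_{n-1})/(f(x_n) - f(x_{n-1}))

Iteration 1:
  f(1.060000) = -0.237229
  f(2.100000) = 1.756170
  x_2 = 2.100000 - 1.756170×(2.100000 - 1.060000)/(1.756170 - (-0.237229))
       = 1.183768
Iteration 2:
  f(2.100000) = 1.756170
  f(1.183768) = -0.134647
  x_3 = 1.183768 - (-0.134647)×(1.183768 - 2.100000)/(-0.134647 - 1.756170)
       = 1.249014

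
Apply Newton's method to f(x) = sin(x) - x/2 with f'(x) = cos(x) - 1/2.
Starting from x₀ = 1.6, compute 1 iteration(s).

f(x) = sin(x) - x/2
f'(x) = cos(x) - 1/2
x₀ = 1.6

Newton-Raphson formula: x_{n+1} = x_n - f(x_n)/f'(x_n)

Iteration 1:
  f(1.600000) = 0.199574
  f'(1.600000) = -0.529200
  x_1 = 1.600000 - 0.199574/(-0.529200) = 1.977124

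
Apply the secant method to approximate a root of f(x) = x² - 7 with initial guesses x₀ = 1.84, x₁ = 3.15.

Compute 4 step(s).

f(x) = x² - 7
x₀ = 1.84, x₁ = 3.15

Secant formula: x_{n+1} = x_n - f(x_n)(x_n - x_{n-1})/(f(x_n) - f(x_{n-1}))

Iteration 1:
  f(1.840000) = -3.614400
  f(3.150000) = 2.922500
  x_2 = 3.150000 - 2.922500×(3.150000 - 1.840000)/(2.922500 - (-3.614400))
       = 2.564329
Iteration 2:
  f(3.150000) = 2.922500
  f(2.564329) = -0.424219
  x_3 = 2.564329 - (-0.424219)×(2.564329 - 3.150000)/(-0.424219 - 2.922500)
       = 2.638566
Iteration 3:
  f(2.564329) = -0.424219
  f(2.638566) = -0.037968
  x_4 = 2.638566 - (-0.037968)×(2.638566 - 2.564329)/(-0.037968 - (-0.424219))
       = 2.645864
Iteration 4:
  f(2.638566) = -0.037968
  f(2.645864) = 0.000595
  x_5 = 2.645864 - 0.000595×(2.645864 - 2.638566)/(0.000595 - (-0.037968))
       = 2.645751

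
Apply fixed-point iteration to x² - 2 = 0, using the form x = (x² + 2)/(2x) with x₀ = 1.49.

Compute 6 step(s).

Equation: x² - 2 = 0
Fixed-point form: x = (x² + 2)/(2x)
x₀ = 1.49

x_1 = g(1.490000) = 1.416141
x_2 = g(1.416141) = 1.414215
x_3 = g(1.414215) = 1.414214
x_4 = g(1.414214) = 1.414214
x_5 = g(1.414214) = 1.414214
x_6 = g(1.414214) = 1.414214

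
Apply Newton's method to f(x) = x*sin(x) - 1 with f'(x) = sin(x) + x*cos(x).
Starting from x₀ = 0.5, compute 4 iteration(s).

f(x) = x*sin(x) - 1
f'(x) = sin(x) + x*cos(x)
x₀ = 0.5

Newton-Raphson formula: x_{n+1} = x_n - f(x_n)/f'(x_n)

Iteration 1:
  f(0.500000) = -0.760287
  f'(0.500000) = 0.918217
  x_1 = 0.500000 - (-0.760287)/0.918217 = 1.328004
Iteration 2:
  f(1.328004) = 0.289054
  f'(1.328004) = 1.289941
  x_2 = 1.328004 - 0.289054/1.289941 = 1.103921
Iteration 3:
  f(1.103921) = -0.014222
  f'(1.103921) = 1.389852
  x_3 = 1.103921 - (-0.014222)/1.389852 = 1.114154
Iteration 4:
  f(1.114154) = -0.000005
  f'(1.114154) = 1.388810
  x_4 = 1.114154 - (-0.000005)/1.388810 = 1.114157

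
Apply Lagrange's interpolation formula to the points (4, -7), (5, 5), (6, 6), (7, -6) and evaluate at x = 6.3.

Lagrange interpolation formula:
P(x) = Σ yᵢ × Lᵢ(x)
where Lᵢ(x) = Π_{j≠i} (x - xⱼ)/(xᵢ - xⱼ)

L_0(6.3) = (6.3 - 5)/(4 - 5) × (6.3 - 6)/(4 - 6) × (6.3 - 7)/(4 - 7) = 0.045500
L_1(6.3) = (6.3 - 4)/(5 - 4) × (6.3 - 6)/(5 - 6) × (6.3 - 7)/(5 - 7) = -0.241500
L_2(6.3) = (6.3 - 4)/(6 - 4) × (6.3 - 5)/(6 - 5) × (6.3 - 7)/(6 - 7) = 1.046500
L_3(6.3) = (6.3 - 4)/(7 - 4) × (6.3 - 5)/(7 - 5) × (6.3 - 6)/(7 - 6) = 0.149500

P(6.3) = (-7)×L_0(6.3) + 5×L_1(6.3) + 6×L_2(6.3) + (-6)×L_3(6.3)
P(6.3) = 3.856000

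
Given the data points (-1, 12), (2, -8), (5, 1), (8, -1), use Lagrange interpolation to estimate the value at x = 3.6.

Lagrange interpolation formula:
P(x) = Σ yᵢ × Lᵢ(x)
where Lᵢ(x) = Π_{j≠i} (x - xⱼ)/(xᵢ - xⱼ)

L_0(3.6) = (3.6 - 2)/(-1 - 2) × (3.6 - 5)/(-1 - 5) × (3.6 - 8)/(-1 - 8) = -0.060840
L_1(3.6) = (3.6 - (-1))/(2 - (-1)) × (3.6 - 5)/(2 - 5) × (3.6 - 8)/(2 - 8) = 0.524741
L_2(3.6) = (3.6 - (-1))/(5 - (-1)) × (3.6 - 2)/(5 - 2) × (3.6 - 8)/(5 - 8) = 0.599704
L_3(3.6) = (3.6 - (-1))/(8 - (-1)) × (3.6 - 2)/(8 - 2) × (3.6 - 5)/(8 - 5) = -0.063605

P(3.6) = 12×L_0(3.6) + (-8)×L_1(3.6) + 1×L_2(3.6) + (-1)×L_3(3.6)
P(3.6) = -4.264691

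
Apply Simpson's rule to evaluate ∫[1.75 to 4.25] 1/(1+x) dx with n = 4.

f(x) = 1/(1+x)
a = 1.75, b = 4.25, n = 4
h = (b - a)/n = 0.625000

Simpson's rule: (h/3)[f(x₀) + 4f(x₁) + 2f(x₂) + ... + f(xₙ)]

x_0 = 1.7500, f(x_0) = 0.363636, coefficient = 1
x_1 = 2.3750, f(x_1) = 0.296296, coefficient = 4
x_2 = 3.0000, f(x_2) = 0.250000, coefficient = 2
x_3 = 3.6250, f(x_3) = 0.216216, coefficient = 4
x_4 = 4.2500, f(x_4) = 0.190476, coefficient = 1

I ≈ (0.625000/3) × 3.104163 = 0.646701
Exact value: 0.646627
Error: 0.000073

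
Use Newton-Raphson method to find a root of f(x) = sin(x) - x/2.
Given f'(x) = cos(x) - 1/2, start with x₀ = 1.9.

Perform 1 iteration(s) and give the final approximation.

f(x) = sin(x) - x/2
f'(x) = cos(x) - 1/2
x₀ = 1.9

Newton-Raphson formula: x_{n+1} = x_n - f(x_n)/f'(x_n)

Iteration 1:
  f(1.900000) = -0.003700
  f'(1.900000) = -0.823290
  x_1 = 1.900000 - (-0.003700)/(-0.823290) = 1.895506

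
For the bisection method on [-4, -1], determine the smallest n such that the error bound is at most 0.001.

We need (b-a)/2^n ≤ 0.001
(-1 - (-4))/2^n ≤ 0.001
3/2^n ≤ 0.001
2^n ≥ 3000
n ≥ log₂(3000) = 11.55
n ≥ 12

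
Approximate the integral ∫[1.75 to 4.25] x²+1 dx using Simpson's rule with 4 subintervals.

f(x) = x²+1
a = 1.75, b = 4.25, n = 4
h = (b - a)/n = 0.625000

Simpson's rule: (h/3)[f(x₀) + 4f(x₁) + 2f(x₂) + ... + f(xₙ)]

x_0 = 1.7500, f(x_0) = 4.062500, coefficient = 1
x_1 = 2.3750, f(x_1) = 6.640625, coefficient = 4
x_2 = 3.0000, f(x_2) = 10.000000, coefficient = 2
x_3 = 3.6250, f(x_3) = 14.140625, coefficient = 4
x_4 = 4.2500, f(x_4) = 19.062500, coefficient = 1

I ≈ (0.625000/3) × 126.250000 = 26.302083
Exact value: 26.302083
Error: 0.000000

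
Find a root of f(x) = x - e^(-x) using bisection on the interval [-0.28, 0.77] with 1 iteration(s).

f(x) = x - e^(-x)
Initial interval: [-0.28, 0.77]

Iteration 1:
  c_1 = (-0.280000 + 0.770000)/2 = 0.245000
  f(c_1) = f(0.245000) = -0.537705
  f(a) × f(c) ≥ 0, new interval: [0.245000, 0.770000]

After 1 iteration(s), the approximation is c_1 = 0.245000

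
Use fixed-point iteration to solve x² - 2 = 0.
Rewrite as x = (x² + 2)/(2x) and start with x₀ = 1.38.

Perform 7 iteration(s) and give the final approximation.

Equation: x² - 2 = 0
Fixed-point form: x = (x² + 2)/(2x)
x₀ = 1.38

x_1 = g(1.380000) = 1.414638
x_2 = g(1.414638) = 1.414214
x_3 = g(1.414214) = 1.414214
x_4 = g(1.414214) = 1.414214
x_5 = g(1.414214) = 1.414214
x_6 = g(1.414214) = 1.414214
x_7 = g(1.414214) = 1.414214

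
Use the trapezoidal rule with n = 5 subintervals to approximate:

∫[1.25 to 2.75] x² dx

f(x) = x²
a = 1.25, b = 2.75, n = 5
h = (b - a)/n = 0.300000

Trapezoidal rule: (h/2)[f(x₀) + 2f(x₁) + 2f(x₂) + ... + f(xₙ)]

x_0 = 1.2500, f(x_0) = 1.562500, coefficient = 1
x_1 = 1.5500, f(x_1) = 2.402500, coefficient = 2
x_2 = 1.8500, f(x_2) = 3.422500, coefficient = 2
x_3 = 2.1500, f(x_3) = 4.622500, coefficient = 2
x_4 = 2.4500, f(x_4) = 6.002500, coefficient = 2
x_5 = 2.7500, f(x_5) = 7.562500, coefficient = 1

I ≈ (0.300000/2) × 42.025000 = 6.303750
Exact value: 6.281250
Error: 0.022500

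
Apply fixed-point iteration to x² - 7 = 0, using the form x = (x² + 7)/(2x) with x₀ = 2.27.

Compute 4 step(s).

Equation: x² - 7 = 0
Fixed-point form: x = (x² + 7)/(2x)
x₀ = 2.27

x_1 = g(2.270000) = 2.676850
x_2 = g(2.676850) = 2.645932
x_3 = g(2.645932) = 2.645751
x_4 = g(2.645751) = 2.645751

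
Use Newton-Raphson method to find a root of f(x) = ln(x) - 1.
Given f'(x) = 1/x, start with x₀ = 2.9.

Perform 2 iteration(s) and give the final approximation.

f(x) = ln(x) - 1
f'(x) = 1/x
x₀ = 2.9

Newton-Raphson formula: x_{n+1} = x_n - f(x_n)/f'(x_n)

Iteration 1:
  f(2.900000) = 0.064711
  f'(2.900000) = 0.344828
  x_1 = 2.900000 - 0.064711/0.344828 = 2.712339
Iteration 2:
  f(2.712339) = -0.002189
  f'(2.712339) = 0.368685
  x_2 = 2.712339 - (-0.002189)/0.368685 = 2.718275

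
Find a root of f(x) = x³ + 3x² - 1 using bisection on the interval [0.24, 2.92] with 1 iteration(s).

f(x) = x³ + 3x² - 1
Initial interval: [0.24, 2.92]

Iteration 1:
  c_1 = (0.240000 + 2.920000)/2 = 1.580000
  f(c_1) = f(1.580000) = 10.433512
  f(a) × f(c) < 0, new interval: [0.240000, 1.580000]

After 1 iteration(s), the approximation is c_1 = 1.580000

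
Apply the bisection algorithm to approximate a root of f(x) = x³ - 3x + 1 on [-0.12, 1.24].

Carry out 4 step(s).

f(x) = x³ - 3x + 1
Initial interval: [-0.12, 1.24]

Iteration 1:
  c_1 = (-0.120000 + 1.240000)/2 = 0.560000
  f(c_1) = f(0.560000) = -0.504384
  f(a) × f(c) < 0, new interval: [-0.120000, 0.560000]
Iteration 2:
  c_2 = (-0.120000 + 0.560000)/2 = 0.220000
  f(c_2) = f(0.220000) = 0.350648
  f(a) × f(c) ≥ 0, new interval: [0.220000, 0.560000]
Iteration 3:
  c_3 = (0.220000 + 0.560000)/2 = 0.390000
  f(c_3) = f(0.390000) = -0.110681
  f(a) × f(c) < 0, new interval: [0.220000, 0.390000]
Iteration 4:
  c_4 = (0.220000 + 0.390000)/2 = 0.305000
  f(c_4) = f(0.305000) = 0.113373
  f(a) × f(c) ≥ 0, new interval: [0.305000, 0.390000]

After 4 iteration(s), the approximation is c_4 = 0.305000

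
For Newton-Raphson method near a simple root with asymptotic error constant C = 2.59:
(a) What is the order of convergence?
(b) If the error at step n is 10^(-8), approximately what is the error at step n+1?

(a) Newton-Raphson has quadratic (order 2) convergence near simple roots.
    This means |e_{n+1}| ≈ C|e_n|².

(b) With |e_n| = 10^(-8) and C = 2.59:
    |e_{n+1}| ≈ 2.59 × (10^(-8))² = 2.59 × 10^(-16)

(a) 2 (quadratic); (b) |e_{n+1}| ≈ 2.590e-16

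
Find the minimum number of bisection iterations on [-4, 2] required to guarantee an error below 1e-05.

We need (b-a)/2^n ≤ 1e-05
(2 - (-4))/2^n ≤ 1e-05
6/2^n ≤ 1e-05
2^n ≥ 600000
n ≥ log₂(600000) = 19.19
n ≥ 20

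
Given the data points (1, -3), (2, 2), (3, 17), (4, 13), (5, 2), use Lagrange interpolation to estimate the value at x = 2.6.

Lagrange interpolation formula:
P(x) = Σ yᵢ × Lᵢ(x)
where Lᵢ(x) = Π_{j≠i} (x - xⱼ)/(xᵢ - xⱼ)

L_0(2.6) = (2.6 - 2)/(1 - 2) × (2.6 - 3)/(1 - 3) × (2.6 - 4)/(1 - 4) × (2.6 - 5)/(1 - 5) = -0.033600
L_1(2.6) = (2.6 - 1)/(2 - 1) × (2.6 - 3)/(2 - 3) × (2.6 - 4)/(2 - 4) × (2.6 - 5)/(2 - 5) = 0.358400
L_2(2.6) = (2.6 - 1)/(3 - 1) × (2.6 - 2)/(3 - 2) × (2.6 - 4)/(3 - 4) × (2.6 - 5)/(3 - 5) = 0.806400
L_3(2.6) = (2.6 - 1)/(4 - 1) × (2.6 - 2)/(4 - 2) × (2.6 - 3)/(4 - 3) × (2.6 - 5)/(4 - 5) = -0.153600
L_4(2.6) = (2.6 - 1)/(5 - 1) × (2.6 - 2)/(5 - 2) × (2.6 - 3)/(5 - 3) × (2.6 - 4)/(5 - 4) = 0.022400

P(2.6) = (-3)×L_0(2.6) + 2×L_1(2.6) + 17×L_2(2.6) + 13×L_3(2.6) + 2×L_4(2.6)
P(2.6) = 12.574400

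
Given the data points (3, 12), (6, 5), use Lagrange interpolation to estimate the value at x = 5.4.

Lagrange interpolation formula:
P(x) = Σ yᵢ × Lᵢ(x)
where Lᵢ(x) = Π_{j≠i} (x - xⱼ)/(xᵢ - xⱼ)

L_0(5.4) = (5.4 - 6)/(3 - 6) = 0.200000
L_1(5.4) = (5.4 - 3)/(6 - 3) = 0.800000

P(5.4) = 12×L_0(5.4) + 5×L_1(5.4)
P(5.4) = 6.400000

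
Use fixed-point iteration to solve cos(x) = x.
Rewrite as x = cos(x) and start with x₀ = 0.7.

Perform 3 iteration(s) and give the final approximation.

Equation: cos(x) = x
Fixed-point form: x = cos(x)
x₀ = 0.7

x_1 = g(0.700000) = 0.764842
x_2 = g(0.764842) = 0.721492
x_3 = g(0.721492) = 0.750821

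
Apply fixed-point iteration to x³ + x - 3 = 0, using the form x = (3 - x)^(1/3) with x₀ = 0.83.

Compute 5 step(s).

Equation: x³ + x - 3 = 0
Fixed-point form: x = (3 - x)^(1/3)
x₀ = 0.83

x_1 = g(0.830000) = 1.294653
x_2 = g(1.294653) = 1.194733
x_3 = g(1.194733) = 1.217626
x_4 = g(1.217626) = 1.212457
x_5 = g(1.212457) = 1.213628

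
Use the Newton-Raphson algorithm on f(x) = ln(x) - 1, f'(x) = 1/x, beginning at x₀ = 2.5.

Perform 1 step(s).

f(x) = ln(x) - 1
f'(x) = 1/x
x₀ = 2.5

Newton-Raphson formula: x_{n+1} = x_n - f(x_n)/f'(x_n)

Iteration 1:
  f(2.500000) = -0.083709
  f'(2.500000) = 0.400000
  x_1 = 2.500000 - (-0.083709)/0.400000 = 2.709273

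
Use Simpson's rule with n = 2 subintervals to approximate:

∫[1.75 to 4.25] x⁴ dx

f(x) = x⁴
a = 1.75, b = 4.25, n = 2
h = (b - a)/n = 1.250000

Simpson's rule: (h/3)[f(x₀) + 4f(x₁) + 2f(x₂) + ... + f(xₙ)]

x_0 = 1.7500, f(x_0) = 9.378906, coefficient = 1
x_1 = 3.0000, f(x_1) = 81.000000, coefficient = 4
x_2 = 4.2500, f(x_2) = 326.253906, coefficient = 1

I ≈ (1.250000/3) × 659.632812 = 274.847005
Exact value: 274.033203
Error: 0.813802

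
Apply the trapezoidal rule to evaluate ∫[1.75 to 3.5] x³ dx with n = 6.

f(x) = x³
a = 1.75, b = 3.5, n = 6
h = (b - a)/n = 0.291667

Trapezoidal rule: (h/2)[f(x₀) + 2f(x₁) + 2f(x₂) + ... + f(xₙ)]

x_0 = 1.7500, f(x_0) = 5.359375, coefficient = 1
x_1 = 2.0417, f(x_1) = 8.510489, coefficient = 2
x_2 = 2.3333, f(x_2) = 12.703704, coefficient = 2
x_3 = 2.6250, f(x_3) = 18.087891, coefficient = 2
x_4 = 2.9167, f(x_4) = 24.811921, coefficient = 2
x_5 = 3.2083, f(x_5) = 33.024667, coefficient = 2
x_6 = 3.5000, f(x_6) = 42.875000, coefficient = 1

I ≈ (0.291667/2) × 242.511719 = 35.366292
Exact value: 35.170898
Error: 0.195394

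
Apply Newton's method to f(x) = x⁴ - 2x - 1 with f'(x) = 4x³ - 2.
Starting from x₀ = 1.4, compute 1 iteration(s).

f(x) = x⁴ - 2x - 1
f'(x) = 4x³ - 2
x₀ = 1.4

Newton-Raphson formula: x_{n+1} = x_n - f(x_n)/f'(x_n)

Iteration 1:
  f(1.400000) = 0.041600
  f'(1.400000) = 8.976000
  x_1 = 1.400000 - 0.041600/8.976000 = 1.395365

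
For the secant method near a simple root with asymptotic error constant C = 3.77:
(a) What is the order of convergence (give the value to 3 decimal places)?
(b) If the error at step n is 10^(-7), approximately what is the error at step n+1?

(a) Secant method has superlinear convergence with order φ = (1+√5)/2 ≈ 1.618.
    This means |e_{n+1}| ≈ C|e_n|^1.618.

(b) With |e_n| = 10^(-7) and C = 3.77:
    |e_{n+1}| ≈ 3.77 × (10^(-7))^1.618 = 3.77 × 10^(-11.33)

(a) ≈ 1.618 (golden ratio); (b) |e_{n+1}| ≈ 1.779e-11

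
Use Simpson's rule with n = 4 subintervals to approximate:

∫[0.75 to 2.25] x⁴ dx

f(x) = x⁴
a = 0.75, b = 2.25, n = 4
h = (b - a)/n = 0.375000

Simpson's rule: (h/3)[f(x₀) + 4f(x₁) + 2f(x₂) + ... + f(xₙ)]

x_0 = 0.7500, f(x_0) = 0.316406, coefficient = 1
x_1 = 1.1250, f(x_1) = 1.601807, coefficient = 4
x_2 = 1.5000, f(x_2) = 5.062500, coefficient = 2
x_3 = 1.8750, f(x_3) = 12.359619, coefficient = 4
x_4 = 2.2500, f(x_4) = 25.628906, coefficient = 1

I ≈ (0.375000/3) × 91.916016 = 11.489502
Exact value: 11.485547
Error: 0.003955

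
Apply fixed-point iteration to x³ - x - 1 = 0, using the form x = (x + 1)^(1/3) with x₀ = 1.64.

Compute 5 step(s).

Equation: x³ - x - 1 = 0
Fixed-point form: x = (x + 1)^(1/3)
x₀ = 1.64

x_1 = g(1.640000) = 1.382085
x_2 = g(1.382085) = 1.335526
x_3 = g(1.335526) = 1.326768
x_4 = g(1.326768) = 1.325107
x_5 = g(1.325107) = 1.324792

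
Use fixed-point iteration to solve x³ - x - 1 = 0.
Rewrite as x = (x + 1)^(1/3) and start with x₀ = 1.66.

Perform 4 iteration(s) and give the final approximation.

Equation: x³ - x - 1 = 0
Fixed-point form: x = (x + 1)^(1/3)
x₀ = 1.66

x_1 = g(1.660000) = 1.385566
x_2 = g(1.385566) = 1.336176
x_3 = g(1.336176) = 1.326891
x_4 = g(1.326891) = 1.325131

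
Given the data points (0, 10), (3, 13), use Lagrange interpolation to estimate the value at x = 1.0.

Lagrange interpolation formula:
P(x) = Σ yᵢ × Lᵢ(x)
where Lᵢ(x) = Π_{j≠i} (x - xⱼ)/(xᵢ - xⱼ)

L_0(1.0) = (1.0 - 3)/(0 - 3) = 0.666667
L_1(1.0) = (1.0 - 0)/(3 - 0) = 0.333333

P(1.0) = 10×L_0(1.0) + 13×L_1(1.0)
P(1.0) = 11.000000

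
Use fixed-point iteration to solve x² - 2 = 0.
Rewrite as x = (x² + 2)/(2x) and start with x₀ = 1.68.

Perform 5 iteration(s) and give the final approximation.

Equation: x² - 2 = 0
Fixed-point form: x = (x² + 2)/(2x)
x₀ = 1.68

x_1 = g(1.680000) = 1.435238
x_2 = g(1.435238) = 1.414368
x_3 = g(1.414368) = 1.414214
x_4 = g(1.414214) = 1.414214
x_5 = g(1.414214) = 1.414214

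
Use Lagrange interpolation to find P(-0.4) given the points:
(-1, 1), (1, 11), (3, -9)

Lagrange interpolation formula:
P(x) = Σ yᵢ × Lᵢ(x)
where Lᵢ(x) = Π_{j≠i} (x - xⱼ)/(xᵢ - xⱼ)

L_0(-0.4) = (-0.4 - 1)/(-1 - 1) × (-0.4 - 3)/(-1 - 3) = 0.595000
L_1(-0.4) = (-0.4 - (-1))/(1 - (-1)) × (-0.4 - 3)/(1 - 3) = 0.510000
L_2(-0.4) = (-0.4 - (-1))/(3 - (-1)) × (-0.4 - 1)/(3 - 1) = -0.105000

P(-0.4) = 1×L_0(-0.4) + 11×L_1(-0.4) + (-9)×L_2(-0.4)
P(-0.4) = 7.150000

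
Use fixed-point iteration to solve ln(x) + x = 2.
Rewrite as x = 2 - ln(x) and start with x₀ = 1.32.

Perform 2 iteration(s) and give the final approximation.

Equation: ln(x) + x = 2
Fixed-point form: x = 2 - ln(x)
x₀ = 1.32

x_1 = g(1.320000) = 1.722368
x_2 = g(1.722368) = 1.456300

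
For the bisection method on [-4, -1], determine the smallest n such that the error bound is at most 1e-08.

We need (b-a)/2^n ≤ 1e-08
(-1 - (-4))/2^n ≤ 1e-08
3/2^n ≤ 1e-08
2^n ≥ 300000000
n ≥ log₂(300000000) = 28.16
n ≥ 29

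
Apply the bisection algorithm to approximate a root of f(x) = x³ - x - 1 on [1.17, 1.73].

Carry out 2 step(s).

f(x) = x³ - x - 1
Initial interval: [1.17, 1.73]

Iteration 1:
  c_1 = (1.170000 + 1.730000)/2 = 1.450000
  f(c_1) = f(1.450000) = 0.598625
  f(a) × f(c) < 0, new interval: [1.170000, 1.450000]
Iteration 2:
  c_2 = (1.170000 + 1.450000)/2 = 1.310000
  f(c_2) = f(1.310000) = -0.061909
  f(a) × f(c) ≥ 0, new interval: [1.310000, 1.450000]

After 2 iteration(s), the approximation is c_2 = 1.310000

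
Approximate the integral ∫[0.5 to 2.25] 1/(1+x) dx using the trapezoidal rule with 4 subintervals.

f(x) = 1/(1+x)
a = 0.5, b = 2.25, n = 4
h = (b - a)/n = 0.437500

Trapezoidal rule: (h/2)[f(x₀) + 2f(x₁) + 2f(x₂) + ... + f(xₙ)]

x_0 = 0.5000, f(x_0) = 0.666667, coefficient = 1
x_1 = 0.9375, f(x_1) = 0.516129, coefficient = 2
x_2 = 1.3750, f(x_2) = 0.421053, coefficient = 2
x_3 = 1.8125, f(x_3) = 0.355556, coefficient = 2
x_4 = 2.2500, f(x_4) = 0.307692, coefficient = 1

I ≈ (0.437500/2) × 3.559833 = 0.778714
Exact value: 0.773190
Error: 0.005524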